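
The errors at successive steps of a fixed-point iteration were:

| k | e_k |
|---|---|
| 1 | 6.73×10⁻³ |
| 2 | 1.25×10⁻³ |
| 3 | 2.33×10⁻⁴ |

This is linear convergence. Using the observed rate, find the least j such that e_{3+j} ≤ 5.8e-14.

14

Rate ρ ≈ e_3/e_2 = 2.33×10⁻⁴/1.25×10⁻³ = 0.1864.
After j more steps, e_{3+j} ≈ 2.33×10⁻⁴·ρ^j; need ρ^j ≤ 5.8e-14/2.33×10⁻⁴ = 2.48927e-10.
j ≥ ln(2.48927e-10)/ln(0.1864) = -22.1139/-1.67986 = 13.164.
So 14 more iterations are needed.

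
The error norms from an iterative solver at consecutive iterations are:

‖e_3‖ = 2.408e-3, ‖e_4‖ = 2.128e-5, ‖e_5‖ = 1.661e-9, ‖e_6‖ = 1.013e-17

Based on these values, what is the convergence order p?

2

Consecutive ratios: ‖e_6‖/‖e_5‖ = 1.013e-17/1.661e-9 = 6.09874e-09, ‖e_5‖/‖e_4‖ = 1.661e-9/2.128e-5 = 7.80545e-05.
p ≈ ln(6.09874e-09)/ln(7.80545e-05) = -18.9152/-9.4581 ≈ 2.00.
So the convergence is quadratic (order 2).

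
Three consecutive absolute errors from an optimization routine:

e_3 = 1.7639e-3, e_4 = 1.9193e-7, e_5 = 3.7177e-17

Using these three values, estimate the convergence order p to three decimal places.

2.451

p ≈ ln(e_5/e_4) / ln(e_4/e_3)
  = ln(3.7177e-17/1.9193e-7) / ln(1.9193e-7/1.7639e-3)
  = ln(1.93701e-10) / ln(0.00010881)
  = -22.364705 / -9.125907 ≈ 2.450683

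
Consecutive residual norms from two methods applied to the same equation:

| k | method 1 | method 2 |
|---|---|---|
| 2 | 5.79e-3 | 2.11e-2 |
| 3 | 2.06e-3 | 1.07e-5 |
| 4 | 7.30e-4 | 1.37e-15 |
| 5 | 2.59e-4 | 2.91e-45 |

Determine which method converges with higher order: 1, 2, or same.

2

Method 1: p ≈ ln(2.59e-4/7.30e-4)/ln(7.30e-4/2.06e-3) ≈ 1.00.
Method 2: p ≈ ln(2.91e-45/1.37e-15)/ln(1.37e-15/1.07e-5) ≈ 3.00.
Method 2 has the higher order (≈3.0 vs ≈1.0).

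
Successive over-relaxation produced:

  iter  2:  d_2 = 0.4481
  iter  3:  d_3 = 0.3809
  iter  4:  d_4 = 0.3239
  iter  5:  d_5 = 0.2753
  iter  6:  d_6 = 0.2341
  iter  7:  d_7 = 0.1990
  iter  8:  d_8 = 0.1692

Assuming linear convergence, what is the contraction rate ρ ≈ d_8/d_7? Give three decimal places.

0.850

ρ ≈ d_8/d_7 = 0.1692/0.1990 = 0.85025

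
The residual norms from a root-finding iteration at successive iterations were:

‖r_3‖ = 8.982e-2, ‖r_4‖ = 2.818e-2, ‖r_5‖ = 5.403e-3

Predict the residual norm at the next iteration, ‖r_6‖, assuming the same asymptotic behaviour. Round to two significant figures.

First estimate the order: p ≈ ln(‖r_5‖/‖r_4‖) / ln(‖r_4‖/‖r_3‖) = ln(5.403e-3/2.818e-2)/ln(2.818e-2/8.982e-2) = ln(0.191732)/ln(0.313739) ≈ 1.4248.
Then ‖r_6‖ ≈ ‖r_5‖·(‖r_5‖/‖r_4‖)^p = 5.403e-3·(0.191732)^1.4248 = 5.403e-3·0.0950568 ≈ 0.0005136.

5.1e-4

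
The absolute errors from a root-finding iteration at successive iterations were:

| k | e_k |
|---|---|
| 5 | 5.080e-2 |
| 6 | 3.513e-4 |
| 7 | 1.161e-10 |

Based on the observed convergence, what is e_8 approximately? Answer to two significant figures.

First estimate the order: p ≈ ln(e_7/e_6) / ln(e_6/e_5) = ln(1.161e-10/3.513e-4)/ln(3.513e-4/5.080e-2) = ln(3.30487e-07)/ln(0.00691535) ≈ 3.0001.
Then e_8 ≈ e_7·(e_7/e_6)^p = 1.161e-10·(3.30487e-07)^3.0001 = 1.161e-10·3.60425e-20 ≈ 4.185e-30.

4.2e-30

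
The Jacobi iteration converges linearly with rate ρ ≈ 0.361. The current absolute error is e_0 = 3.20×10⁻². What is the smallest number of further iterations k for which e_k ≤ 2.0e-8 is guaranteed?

After k steps, e_k ≈ 3.20×10⁻²·0.361^k.
Need 0.361^k ≤ 2.0e-8/3.20×10⁻² = 6.25e-07.
k ≥ ln(6.25e-07)/ln(0.361) = -14.2855/-1.01888 = 14.021.
Smallest integer k = 15.

15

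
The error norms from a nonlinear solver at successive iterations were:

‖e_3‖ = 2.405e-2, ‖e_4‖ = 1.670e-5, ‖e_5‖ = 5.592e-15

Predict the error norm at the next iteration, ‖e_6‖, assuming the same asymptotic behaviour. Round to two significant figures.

2.1e-43

First estimate the order: p ≈ ln(‖e_5‖/‖e_4‖) / ln(‖e_4‖/‖e_3‖) = ln(5.592e-15/1.670e-5)/ln(1.670e-5/2.405e-2) = ln(3.3485e-10)/ln(0.000694387) ≈ 3.0000.
Then ‖e_6‖ ≈ ‖e_5‖·(‖e_5‖/‖e_4‖)^p = 5.592e-15·(3.3485e-10)^3.0000 = 5.592e-15·3.75449e-29 ≈ 2.1e-43.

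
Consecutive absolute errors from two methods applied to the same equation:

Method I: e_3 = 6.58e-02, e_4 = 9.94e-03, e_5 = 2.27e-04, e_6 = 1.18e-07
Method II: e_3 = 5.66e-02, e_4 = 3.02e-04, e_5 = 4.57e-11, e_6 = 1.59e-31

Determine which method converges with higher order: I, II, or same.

Method I: p ≈ ln(1.18e-07/2.27e-04)/ln(2.27e-04/9.94e-03) ≈ 2.00.
Method II: p ≈ ln(1.59e-31/4.57e-11)/ln(4.57e-11/3.02e-04) ≈ 3.00.
Method II has the higher order (≈3.0 vs ≈2.0).

II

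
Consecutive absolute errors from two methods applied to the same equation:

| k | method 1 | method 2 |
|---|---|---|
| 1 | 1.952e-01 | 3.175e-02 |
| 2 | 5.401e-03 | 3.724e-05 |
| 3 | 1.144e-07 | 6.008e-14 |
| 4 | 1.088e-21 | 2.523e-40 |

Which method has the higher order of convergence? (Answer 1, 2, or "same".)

Method 1: p ≈ ln(1.088e-21/1.144e-07)/ln(1.144e-07/5.401e-03) ≈ 3.00.
Method 2: p ≈ ln(2.523e-40/6.008e-14)/ln(6.008e-14/3.724e-05) ≈ 3.00.
Both orders ≈ 3.0 — effectively the same.

same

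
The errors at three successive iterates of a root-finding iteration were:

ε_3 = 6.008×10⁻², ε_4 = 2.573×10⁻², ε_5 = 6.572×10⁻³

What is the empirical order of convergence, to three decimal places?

p ≈ ln(ε_5/ε_4) / ln(ε_4/ε_3)
  = ln(6.572×10⁻³/2.573×10⁻²) / ln(2.573×10⁻²/6.008×10⁻²)
  = ln(0.255422) / ln(0.428262)
  = -1.364838 / -0.848020 ≈ 1.609441

1.609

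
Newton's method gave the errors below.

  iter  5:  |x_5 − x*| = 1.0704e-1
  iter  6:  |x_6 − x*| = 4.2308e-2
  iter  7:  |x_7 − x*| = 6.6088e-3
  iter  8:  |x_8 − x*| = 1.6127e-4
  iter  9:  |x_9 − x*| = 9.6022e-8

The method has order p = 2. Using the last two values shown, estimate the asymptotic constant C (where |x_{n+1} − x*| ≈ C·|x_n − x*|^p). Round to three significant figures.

3.69

C ≈ |x_9 − x*| / |x_8 − x*|^2
  = 9.6022e-8 / (1.6127e-4)^2
  = 9.6022e-8 / 2.6008e-08 ≈ 3.692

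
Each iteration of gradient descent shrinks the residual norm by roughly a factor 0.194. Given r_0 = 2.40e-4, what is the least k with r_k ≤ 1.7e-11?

11

After k steps, r_k ≈ 2.40e-4·0.194^k.
Need 0.194^k ≤ 1.7e-11/2.40e-4 = 7.08333e-08.
k ≥ ln(7.08333e-08)/ln(0.194) = -16.4629/-1.63990 = 10.039.
Smallest integer k = 11.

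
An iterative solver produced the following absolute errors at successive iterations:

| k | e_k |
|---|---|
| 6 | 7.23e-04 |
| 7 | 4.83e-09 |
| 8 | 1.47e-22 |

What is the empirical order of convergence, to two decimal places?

2.61

p ≈ ln(e_8/e_7) / ln(e_7/e_6)
  = ln(1.47e-22/4.83e-09) / ln(4.83e-09/7.23e-04)
  = ln(3.04348e-14) / ln(6.6805e-06)
  = -31.12319 / -11.91632 ≈ 2.61181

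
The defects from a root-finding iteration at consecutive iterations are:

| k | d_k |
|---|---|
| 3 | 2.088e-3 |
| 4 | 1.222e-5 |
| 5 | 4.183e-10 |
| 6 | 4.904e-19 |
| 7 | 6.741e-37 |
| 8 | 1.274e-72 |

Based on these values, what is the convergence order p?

Consecutive ratios: d_8/d_7 = 1.274e-72/6.741e-37 = 1.88993e-36, d_7/d_6 = 6.741e-37/4.904e-19 = 1.37459e-18.
p ≈ ln(1.88993e-36)/ln(1.37459e-18) = -82.2565/-41.1284 ≈ 2.00.
So the convergence is quadratic (order 2).

2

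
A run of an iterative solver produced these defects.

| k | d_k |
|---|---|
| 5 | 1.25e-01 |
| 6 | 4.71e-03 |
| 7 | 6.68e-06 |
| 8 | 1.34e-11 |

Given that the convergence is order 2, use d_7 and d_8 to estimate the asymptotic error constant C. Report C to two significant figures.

C ≈ d_8 / d_7^2
  = 1.34e-11 / (6.68e-06)^2
  = 1.34e-11 / 4.46224e-11 ≈ 0.3003

0.30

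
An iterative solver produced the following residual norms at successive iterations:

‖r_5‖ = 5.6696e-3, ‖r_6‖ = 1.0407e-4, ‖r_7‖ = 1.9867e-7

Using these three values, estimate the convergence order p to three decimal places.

p ≈ ln(‖r_7‖/‖r_6‖) / ln(‖r_6‖/‖r_5‖)
  = ln(1.9867e-7/1.0407e-4) / ln(1.0407e-4/5.6696e-3)
  = ln(0.001909) / ln(0.0183558)
  = -6.261176 / -3.997810 ≈ 1.566151

1.566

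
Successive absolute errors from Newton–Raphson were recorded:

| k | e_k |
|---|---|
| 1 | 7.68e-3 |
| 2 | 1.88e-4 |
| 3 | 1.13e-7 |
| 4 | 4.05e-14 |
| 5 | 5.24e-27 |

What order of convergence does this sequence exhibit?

Consecutive ratios: e_5/e_4 = 5.24e-27/4.05e-14 = 1.29383e-13, e_4/e_3 = 4.05e-14/1.13e-7 = 3.58407e-07.
p ≈ ln(1.29383e-13)/ln(3.58407e-07) = -29.6760/-14.8416 ≈ 2.00.
So the convergence is quadratic (order 2).

2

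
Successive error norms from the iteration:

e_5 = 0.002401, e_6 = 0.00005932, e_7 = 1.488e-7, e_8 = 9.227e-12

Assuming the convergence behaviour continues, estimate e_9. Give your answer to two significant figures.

1.4e-18

First estimate the order: p ≈ ln(e_8/e_7) / ln(e_7/e_6) = ln(9.227e-12/1.488e-7)/ln(1.488e-7/0.00005932) = ln(6.20094e-05)/ln(0.00250843) ≈ 1.6179.
Then e_9 ≈ e_8·(e_8/e_7)^p = 9.227e-12·(6.20094e-05)^1.6179 = 9.227e-12·1.55818e-07 ≈ 1.438e-18.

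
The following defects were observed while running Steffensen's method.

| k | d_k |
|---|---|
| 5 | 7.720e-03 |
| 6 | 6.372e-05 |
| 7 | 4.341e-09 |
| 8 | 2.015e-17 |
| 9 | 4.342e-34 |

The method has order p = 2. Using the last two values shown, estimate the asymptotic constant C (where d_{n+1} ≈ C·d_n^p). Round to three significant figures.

C ≈ d_9 / d_8^2
  = 4.342e-34 / (2.015e-17)^2
  = 4.342e-34 / 4.06023e-34 ≈ 1.0694

1.07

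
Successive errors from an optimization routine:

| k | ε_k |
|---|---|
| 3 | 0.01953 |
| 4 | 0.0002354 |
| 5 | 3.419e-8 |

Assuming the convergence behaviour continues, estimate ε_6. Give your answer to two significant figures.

7.2e-16

First estimate the order: p ≈ ln(ε_5/ε_4) / ln(ε_4/ε_3) = ln(3.419e-8/0.0002354)/ln(0.0002354/0.01953) = ln(0.000145242)/ln(0.0120533) ≈ 2.0001.
Then ε_6 ≈ ε_5·(ε_5/ε_4)^p = 3.419e-8·(0.000145242)^2.0001 = 3.419e-8·2.10766e-08 ≈ 7.206e-16.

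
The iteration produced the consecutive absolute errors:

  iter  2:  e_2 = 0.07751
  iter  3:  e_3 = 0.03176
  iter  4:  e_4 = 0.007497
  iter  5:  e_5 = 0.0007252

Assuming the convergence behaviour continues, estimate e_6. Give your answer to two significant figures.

1.7e-5

First estimate the order: p ≈ ln(e_5/e_4) / ln(e_4/e_3) = ln(0.0007252/0.007497)/ln(0.007497/0.03176) = ln(0.096732)/ln(0.236052) ≈ 1.6179.
Then e_6 ≈ e_5·(e_5/e_4)^p = 0.0007252·(0.096732)^1.6179 = 0.0007252·0.022843 ≈ 1.657e-05.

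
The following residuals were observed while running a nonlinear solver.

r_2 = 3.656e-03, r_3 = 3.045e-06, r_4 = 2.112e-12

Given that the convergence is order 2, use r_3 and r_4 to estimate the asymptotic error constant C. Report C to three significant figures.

C ≈ r_4 / r_3^2
  = 2.112e-12 / (3.045e-06)^2
  = 2.112e-12 / 9.27202e-12 ≈ 0.22778

0.228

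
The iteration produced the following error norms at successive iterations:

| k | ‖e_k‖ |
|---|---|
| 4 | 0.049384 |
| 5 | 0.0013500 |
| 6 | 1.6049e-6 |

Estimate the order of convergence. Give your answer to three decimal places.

p ≈ ln(‖e_6‖/‖e_5‖) / ln(‖e_5‖/‖e_4‖)
  = ln(1.6049e-6/0.0013500) / ln(0.0013500/0.049384)
  = ln(0.00118881) / ln(0.0273368)
  = -6.734802 / -3.599521 ≈ 1.871027

1.871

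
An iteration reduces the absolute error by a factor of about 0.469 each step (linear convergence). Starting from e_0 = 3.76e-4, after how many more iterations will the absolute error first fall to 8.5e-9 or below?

After k steps, e_k ≈ 3.76e-4·0.469^k.
Need 0.469^k ≤ 8.5e-9/3.76e-4 = 2.26064e-05.
k ≥ ln(2.26064e-05)/ln(0.469) = -10.6973/-0.75715 = 14.128.
Smallest integer k = 15.

15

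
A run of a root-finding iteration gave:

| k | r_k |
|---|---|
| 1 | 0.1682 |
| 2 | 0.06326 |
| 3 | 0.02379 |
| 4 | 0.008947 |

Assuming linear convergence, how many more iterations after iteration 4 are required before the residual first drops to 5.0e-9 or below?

Rate ρ ≈ r_4/r_3 = 0.008947/0.02379 = 0.3761.
After j more steps, r_{4+j} ≈ 0.008947·ρ^j; need ρ^j ≤ 5.0e-9/0.008947 = 5.58847e-07.
j ≥ ln(5.58847e-07)/ln(0.3761) = -14.3974/-0.97790 = 14.723.
So 15 more iterations are needed.

15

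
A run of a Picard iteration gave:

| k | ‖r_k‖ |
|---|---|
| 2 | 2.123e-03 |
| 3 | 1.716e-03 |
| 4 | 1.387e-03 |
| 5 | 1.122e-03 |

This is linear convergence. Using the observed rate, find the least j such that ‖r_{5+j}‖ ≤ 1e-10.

77

Rate ρ ≈ ‖r_5‖/‖r_4‖ = 1.122e-03/1.387e-03 = 0.8089.
After j more steps, ‖r_{5+j}‖ ≈ 1.122e-03·ρ^j; need ρ^j ≤ 1e-10/1.122e-03 = 8.91266e-08.
j ≥ ln(8.91266e-08)/ln(0.8089) = -16.2332/-0.21208 = 76.543.
So 77 more iterations are needed.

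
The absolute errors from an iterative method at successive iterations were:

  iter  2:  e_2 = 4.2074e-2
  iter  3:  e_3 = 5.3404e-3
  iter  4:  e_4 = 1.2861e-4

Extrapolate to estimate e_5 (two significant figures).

First estimate the order: p ≈ ln(e_4/e_3) / ln(e_3/e_2) = ln(1.2861e-4/5.3404e-3)/ln(5.3404e-3/4.2074e-2) = ln(0.0240825)/ln(0.126929) ≈ 1.8053.
Then e_5 ≈ e_4·(e_4/e_3)^p = 1.2861e-4·(0.0240825)^1.8053 = 1.2861e-4·0.00119808 ≈ 1.541e-07.

1.5e-7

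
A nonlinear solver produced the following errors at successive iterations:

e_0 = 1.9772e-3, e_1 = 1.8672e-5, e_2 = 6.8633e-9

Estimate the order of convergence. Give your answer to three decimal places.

p ≈ ln(e_2/e_1) / ln(e_1/e_0)
  = ln(6.8633e-9/1.8672e-5) / ln(1.8672e-5/1.9772e-3)
  = ln(0.000367572) / ln(0.00944366)
  = -7.908591 / -4.662412 ≈ 1.696245

1.696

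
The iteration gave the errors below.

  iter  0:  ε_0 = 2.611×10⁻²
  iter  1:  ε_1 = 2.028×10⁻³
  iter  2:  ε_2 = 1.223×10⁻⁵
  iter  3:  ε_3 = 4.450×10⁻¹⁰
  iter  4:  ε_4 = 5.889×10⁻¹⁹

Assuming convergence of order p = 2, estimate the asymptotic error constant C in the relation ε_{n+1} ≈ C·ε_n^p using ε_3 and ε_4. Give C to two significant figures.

3.0

C ≈ ε_4 / ε_3^2
  = 5.889×10⁻¹⁹ / (4.450×10⁻¹⁰)^2
  = 5.889×10⁻¹⁹ / 1.98025e-19 ≈ 2.9739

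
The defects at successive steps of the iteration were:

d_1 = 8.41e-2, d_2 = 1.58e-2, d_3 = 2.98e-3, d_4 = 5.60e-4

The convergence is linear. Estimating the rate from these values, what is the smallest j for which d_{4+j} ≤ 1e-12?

13

Rate ρ ≈ d_4/d_3 = 5.60e-4/2.98e-3 = 0.1879.
After j more steps, d_{4+j} ≈ 5.60e-4·ρ^j; need ρ^j ≤ 1e-12/5.60e-4 = 1.78571e-09.
j ≥ ln(1.78571e-09)/ln(0.1879) = -20.1434/-1.67185 = 12.049.
So 13 more iterations are needed.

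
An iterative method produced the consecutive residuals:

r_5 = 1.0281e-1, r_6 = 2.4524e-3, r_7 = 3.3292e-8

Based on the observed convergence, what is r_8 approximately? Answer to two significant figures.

First estimate the order: p ≈ ln(r_7/r_6) / ln(r_6/r_5) = ln(3.3292e-8/2.4524e-3)/ln(2.4524e-3/1.0281e-1) = ln(1.35753e-05)/ln(0.0238537) ≈ 2.9999.
Then r_8 ≈ r_7·(r_7/r_6)^p = 3.3292e-8·(1.35753e-05)^2.9999 = 3.3292e-8·2.50458e-15 ≈ 8.338e-23.

8.3e-23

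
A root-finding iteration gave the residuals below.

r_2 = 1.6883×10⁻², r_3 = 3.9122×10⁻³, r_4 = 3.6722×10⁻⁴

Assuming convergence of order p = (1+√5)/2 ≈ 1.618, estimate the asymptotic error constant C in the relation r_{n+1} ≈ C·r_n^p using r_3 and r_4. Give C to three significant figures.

2.89

C ≈ r_4 / r_3^1.618
  = 3.6722×10⁻⁴ / (3.9122×10⁻³)^1.618
  = 3.6722×10⁻⁴ / 0.000127215 ≈ 2.8866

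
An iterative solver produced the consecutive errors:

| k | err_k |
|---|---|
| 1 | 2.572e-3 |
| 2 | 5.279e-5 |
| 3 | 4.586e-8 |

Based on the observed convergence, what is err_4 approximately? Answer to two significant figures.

1.3e-13

First estimate the order: p ≈ ln(err_3/err_2) / ln(err_2/err_1) = ln(4.586e-8/5.279e-5)/ln(5.279e-5/2.572e-3) = ln(0.000868725)/ln(0.0205249) ≈ 1.8138.
Then err_4 ≈ err_3·(err_3/err_2)^p = 4.586e-8·(0.000868725)^1.8138 = 4.586e-8·2.80379e-06 ≈ 1.286e-13.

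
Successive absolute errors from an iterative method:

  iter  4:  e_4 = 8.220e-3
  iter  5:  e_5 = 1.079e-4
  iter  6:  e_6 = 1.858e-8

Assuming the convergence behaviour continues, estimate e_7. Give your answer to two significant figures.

5.5e-16

First estimate the order: p ≈ ln(e_6/e_5) / ln(e_5/e_4) = ln(1.858e-8/1.079e-4)/ln(1.079e-4/8.220e-3) = ln(0.000172196)/ln(0.0131265) ≈ 2.0001.
Then e_7 ≈ e_6·(e_6/e_5)^p = 1.858e-8·(0.000172196)^2.0001 = 1.858e-8·2.96258e-08 ≈ 5.504e-16.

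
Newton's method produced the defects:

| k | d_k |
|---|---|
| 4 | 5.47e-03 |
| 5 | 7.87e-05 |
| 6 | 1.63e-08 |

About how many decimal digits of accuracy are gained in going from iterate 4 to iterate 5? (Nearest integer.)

2

Digits gained ≈ log₁₀(d_4/d_5) = log₁₀(5.47e-03/7.87e-05) = log₁₀(69.5044) ≈ 1.842.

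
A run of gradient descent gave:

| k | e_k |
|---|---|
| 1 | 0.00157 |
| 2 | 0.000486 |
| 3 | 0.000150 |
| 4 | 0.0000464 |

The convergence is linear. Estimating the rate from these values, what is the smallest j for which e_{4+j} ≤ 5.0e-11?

Rate ρ ≈ e_4/e_3 = 0.0000464/0.000150 = 0.3093.
After j more steps, e_{4+j} ≈ 0.0000464·ρ^j; need ρ^j ≤ 5.0e-11/0.0000464 = 1.07759e-06.
j ≥ ln(1.07759e-06)/ln(0.3093) = -13.7408/-1.17344 = 11.710.
So 12 more iterations are needed.

12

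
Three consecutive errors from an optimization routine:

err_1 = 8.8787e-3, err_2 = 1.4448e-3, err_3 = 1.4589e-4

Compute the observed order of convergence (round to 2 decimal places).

p ≈ ln(err_3/err_2) / ln(err_2/err_1)
  = ln(1.4589e-4/1.4448e-3) / ln(1.4448e-3/8.8787e-3)
  = ln(0.100976) / ln(0.162727)
  = -2.29287 / -1.81568 ≈ 1.26282

1.26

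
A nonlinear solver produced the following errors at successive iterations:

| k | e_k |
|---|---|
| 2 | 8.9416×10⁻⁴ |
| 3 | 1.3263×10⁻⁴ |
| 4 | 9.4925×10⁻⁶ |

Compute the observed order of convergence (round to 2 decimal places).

1.38

p ≈ ln(e_4/e_3) / ln(e_3/e_2)
  = ln(9.4925×10⁻⁶/1.3263×10⁻⁴) / ln(1.3263×10⁻⁴/8.9416×10⁻⁴)
  = ln(0.0715713) / ln(0.148329)
  = -2.63706 / -1.90832 ≈ 1.38188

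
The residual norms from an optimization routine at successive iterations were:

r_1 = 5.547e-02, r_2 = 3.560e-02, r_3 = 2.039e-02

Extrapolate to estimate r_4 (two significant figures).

1.0e-2

First estimate the order: p ≈ ln(r_3/r_2) / ln(r_2/r_1) = ln(2.039e-02/3.560e-02)/ln(3.560e-02/5.547e-02) = ln(0.572753)/ln(0.641788) ≈ 1.2566.
Then r_4 ≈ r_3·(r_3/r_2)^p = 2.039e-02·(0.572753)^1.2566 = 2.039e-02·0.496434 ≈ 0.01012.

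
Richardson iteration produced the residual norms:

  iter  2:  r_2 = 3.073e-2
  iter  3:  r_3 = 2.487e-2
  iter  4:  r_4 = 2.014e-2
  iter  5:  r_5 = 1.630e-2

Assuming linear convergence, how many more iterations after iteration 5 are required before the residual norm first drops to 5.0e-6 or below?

39

Rate ρ ≈ r_5/r_4 = 1.630e-2/2.014e-2 = 0.8093.
After j more steps, r_{5+j} ≈ 1.630e-2·ρ^j; need ρ^j ≤ 5.0e-6/1.630e-2 = 0.000306748.
j ≥ ln(0.000306748)/ln(0.8093) = -8.0895/-0.21159 = 38.232.
So 39 more iterations are needed.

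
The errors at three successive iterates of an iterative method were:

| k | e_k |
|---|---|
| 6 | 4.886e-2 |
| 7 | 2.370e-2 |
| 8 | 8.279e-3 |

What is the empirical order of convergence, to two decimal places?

p ≈ ln(e_8/e_7) / ln(e_7/e_6)
  = ln(8.279e-3/2.370e-2) / ln(2.370e-2/4.886e-2)
  = ln(0.349325) / ln(0.485059)
  = -1.05175 / -0.72348 ≈ 1.45374

1.45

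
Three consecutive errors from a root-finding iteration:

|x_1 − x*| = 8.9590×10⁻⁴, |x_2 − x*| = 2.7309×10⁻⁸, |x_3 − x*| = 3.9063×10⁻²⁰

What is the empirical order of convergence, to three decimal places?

p ≈ ln(|x_3 − x*|/|x_2 − x*|) / ln(|x_2 − x*|/|x_1 − x*|)
  = ln(3.9063×10⁻²⁰/2.7309×10⁻⁸) / ln(2.7309×10⁻⁸/8.9590×10⁻⁴)
  = ln(1.43041e-12) / ln(3.04822e-05)
  = -27.273060 / -10.398368 ≈ 2.622821

2.623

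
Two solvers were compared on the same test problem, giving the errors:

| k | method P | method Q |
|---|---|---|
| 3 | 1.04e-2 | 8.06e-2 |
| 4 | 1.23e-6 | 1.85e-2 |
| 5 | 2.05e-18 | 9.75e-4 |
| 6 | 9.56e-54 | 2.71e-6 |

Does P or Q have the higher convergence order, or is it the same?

Method P: p ≈ ln(9.56e-54/2.05e-18)/ln(2.05e-18/1.23e-6) ≈ 3.00.
Method Q: p ≈ ln(2.71e-6/9.75e-4)/ln(9.75e-4/1.85e-2) ≈ 2.00.
Method P has the higher order (≈3.0 vs ≈2.0).

P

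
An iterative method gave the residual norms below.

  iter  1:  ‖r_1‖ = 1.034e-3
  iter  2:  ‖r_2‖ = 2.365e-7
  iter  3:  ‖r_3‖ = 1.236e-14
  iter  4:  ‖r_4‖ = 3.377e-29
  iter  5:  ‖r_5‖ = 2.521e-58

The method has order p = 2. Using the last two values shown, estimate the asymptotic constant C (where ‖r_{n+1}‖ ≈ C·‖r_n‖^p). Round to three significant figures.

0.221

C ≈ ‖r_5‖ / ‖r_4‖^2
  = 2.521e-58 / (3.377e-29)^2
  = 2.521e-58 / 1.14041e-57 ≈ 0.22106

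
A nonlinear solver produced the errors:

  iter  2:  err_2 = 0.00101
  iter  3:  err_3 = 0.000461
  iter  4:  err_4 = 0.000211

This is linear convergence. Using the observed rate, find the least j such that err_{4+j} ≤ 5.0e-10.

Rate ρ ≈ err_4/err_3 = 0.000211/0.000461 = 0.4577.
After j more steps, err_{4+j} ≈ 0.000211·ρ^j; need ρ^j ≤ 5.0e-10/0.000211 = 2.36967e-06.
j ≥ ln(2.36967e-06)/ln(0.4577) = -12.9528/-0.78154 = 16.573.
So 17 more iterations are needed.

17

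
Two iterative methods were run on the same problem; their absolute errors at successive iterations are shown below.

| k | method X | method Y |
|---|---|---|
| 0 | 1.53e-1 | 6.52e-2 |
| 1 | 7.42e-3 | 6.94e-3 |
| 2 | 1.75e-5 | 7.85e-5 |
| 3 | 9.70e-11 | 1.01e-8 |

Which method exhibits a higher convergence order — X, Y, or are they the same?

same

Method X: p ≈ ln(9.70e-11/1.75e-5)/ln(1.75e-5/7.42e-3) ≈ 2.00.
Method Y: p ≈ ln(1.01e-8/7.85e-5)/ln(7.85e-5/6.94e-3) ≈ 2.00.
Both orders ≈ 2.0 — effectively the same.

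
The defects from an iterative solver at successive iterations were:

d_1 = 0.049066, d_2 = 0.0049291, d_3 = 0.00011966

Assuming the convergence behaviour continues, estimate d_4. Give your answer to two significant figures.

First estimate the order: p ≈ ln(d_3/d_2) / ln(d_2/d_1) = ln(0.00011966/0.0049291)/ln(0.0049291/0.049066) = ln(0.0242762)/ln(0.100459) ≈ 1.6180.
Then d_4 ≈ d_3·(d_3/d_2)^p = 0.00011966·(0.0242762)^1.6180 = 0.00011966·0.00243906 ≈ 2.919e-07.

2.9e-7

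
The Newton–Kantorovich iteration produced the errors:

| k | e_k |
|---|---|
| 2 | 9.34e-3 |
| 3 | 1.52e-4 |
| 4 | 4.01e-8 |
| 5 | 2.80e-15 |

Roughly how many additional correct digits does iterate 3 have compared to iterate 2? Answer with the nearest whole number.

Digits gained ≈ log₁₀(e_2/e_3) = log₁₀(9.34e-3/1.52e-4) = log₁₀(61.4474) ≈ 1.789.

2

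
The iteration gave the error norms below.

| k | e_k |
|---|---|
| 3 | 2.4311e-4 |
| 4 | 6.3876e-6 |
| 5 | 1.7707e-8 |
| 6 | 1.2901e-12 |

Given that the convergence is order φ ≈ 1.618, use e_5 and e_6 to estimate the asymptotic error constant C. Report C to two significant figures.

4.5

C ≈ e_6 / e_5^1.618
  = 1.2901e-12 / (1.7707e-8)^1.618
  = 1.2901e-12 / 2.86747e-13 ≈ 4.4991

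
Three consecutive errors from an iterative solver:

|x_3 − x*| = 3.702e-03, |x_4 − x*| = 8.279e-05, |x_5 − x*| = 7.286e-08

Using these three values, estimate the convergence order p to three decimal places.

p ≈ ln(|x_5 − x*|/|x_4 − x*|) / ln(|x_4 − x*|/|x_3 − x*|)
  = ln(7.286e-08/8.279e-05) / ln(8.279e-05/3.702e-03)
  = ln(0.000880058) / ln(0.0223636)
  = -7.035523 / -3.800321 ≈ 1.851297

1.851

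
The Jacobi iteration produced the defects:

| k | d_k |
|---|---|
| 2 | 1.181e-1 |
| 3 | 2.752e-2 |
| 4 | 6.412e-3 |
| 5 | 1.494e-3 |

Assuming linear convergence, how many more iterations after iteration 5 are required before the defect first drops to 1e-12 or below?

15

Rate ρ ≈ d_5/d_4 = 1.494e-3/6.412e-3 = 0.2330.
After j more steps, d_{5+j} ≈ 1.494e-3·ρ^j; need ρ^j ≤ 1e-12/1.494e-3 = 6.69344e-10.
j ≥ ln(6.69344e-10)/ln(0.2330) = -21.1247/-1.45672 = 14.502.
So 15 more iterations are needed.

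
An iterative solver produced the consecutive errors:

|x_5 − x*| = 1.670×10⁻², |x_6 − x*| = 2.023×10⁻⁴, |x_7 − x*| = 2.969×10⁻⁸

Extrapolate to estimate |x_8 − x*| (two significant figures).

First estimate the order: p ≈ ln(|x_7 − x*|/|x_6 − x*|) / ln(|x_6 − x*|/|x_5 − x*|) = ln(2.969×10⁻⁸/2.023×10⁻⁴)/ln(2.023×10⁻⁴/1.670×10⁻²) = ln(0.000146762)/ln(0.0121138) ≈ 2.0000.
Then |x_8 − x*| ≈ |x_7 − x*|·(|x_7 − x*|/|x_6 − x*|)^p = 2.969×10⁻⁸·(0.000146762)^2.0000 = 2.969×10⁻⁸·2.15391e-08 ≈ 6.395e-16.

6.4e-16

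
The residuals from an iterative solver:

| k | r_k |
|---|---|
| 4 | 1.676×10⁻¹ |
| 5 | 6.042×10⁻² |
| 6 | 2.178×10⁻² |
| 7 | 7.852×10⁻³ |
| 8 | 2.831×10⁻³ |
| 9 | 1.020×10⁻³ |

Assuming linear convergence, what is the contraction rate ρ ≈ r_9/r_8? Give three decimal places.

0.360

ρ ≈ r_9/r_8 = 1.020×10⁻³/2.831×10⁻³ = 0.36030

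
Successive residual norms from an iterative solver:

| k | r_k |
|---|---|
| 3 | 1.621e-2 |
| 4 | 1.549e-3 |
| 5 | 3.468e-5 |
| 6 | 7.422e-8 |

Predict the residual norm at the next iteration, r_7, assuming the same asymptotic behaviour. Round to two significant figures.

First estimate the order: p ≈ ln(r_6/r_5) / ln(r_5/r_4) = ln(7.422e-8/3.468e-5)/ln(3.468e-5/1.549e-3) = ln(0.00214014)/ln(0.0223886) ≈ 1.6179.
Then r_7 ≈ r_6·(r_6/r_5)^p = 7.422e-8·(0.00214014)^1.6179 = 7.422e-8·4.79648e-05 ≈ 3.56e-12.

3.6e-12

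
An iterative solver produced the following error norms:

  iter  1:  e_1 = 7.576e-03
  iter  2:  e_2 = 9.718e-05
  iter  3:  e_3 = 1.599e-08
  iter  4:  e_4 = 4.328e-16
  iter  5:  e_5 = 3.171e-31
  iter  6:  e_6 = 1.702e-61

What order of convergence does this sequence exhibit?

Consecutive ratios: e_6/e_5 = 1.702e-61/3.171e-31 = 5.36739e-31, e_5/e_4 = 3.171e-31/4.328e-16 = 7.32671e-16.
p ≈ ln(5.36739e-31)/ln(7.32671e-16) = -69.6998/-34.8498 ≈ 2.00.
So the convergence is quadratic (order 2).

2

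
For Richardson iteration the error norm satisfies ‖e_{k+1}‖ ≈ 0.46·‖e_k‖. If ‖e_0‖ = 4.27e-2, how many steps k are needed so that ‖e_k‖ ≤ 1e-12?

After k steps, ‖e_k‖ ≈ 4.27e-2·0.46^k.
Need 0.46^k ≤ 1e-12/4.27e-2 = 2.34192e-11.
k ≥ ln(2.34192e-11)/ln(0.46) = -24.4775/-0.77653 = 31.522.
Smallest integer k = 32.

32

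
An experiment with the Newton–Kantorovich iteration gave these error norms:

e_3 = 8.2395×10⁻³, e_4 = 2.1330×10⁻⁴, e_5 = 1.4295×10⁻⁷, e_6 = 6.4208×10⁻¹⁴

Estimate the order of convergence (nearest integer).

Consecutive ratios: e_6/e_5 = 6.4208×10⁻¹⁴/1.4295×10⁻⁷ = 4.49164e-07, e_5/e_4 = 1.4295×10⁻⁷/2.1330×10⁻⁴ = 0.000670183.
p ≈ ln(4.49164e-07)/ln(0.000670183) = -14.6159/-7.3080 ≈ 2.00.
So the convergence is quadratic (order 2).

2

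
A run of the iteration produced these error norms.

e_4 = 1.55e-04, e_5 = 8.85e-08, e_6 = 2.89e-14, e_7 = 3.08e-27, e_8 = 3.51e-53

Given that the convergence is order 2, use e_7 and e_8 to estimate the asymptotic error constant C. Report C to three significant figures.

C ≈ e_8 / e_7^2
  = 3.51e-53 / (3.08e-27)^2
  = 3.51e-53 / 9.4864e-54 ≈ 3.7

3.70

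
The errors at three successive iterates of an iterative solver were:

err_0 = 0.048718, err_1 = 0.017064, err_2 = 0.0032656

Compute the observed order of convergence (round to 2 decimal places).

1.58

p ≈ ln(err_2/err_1) / ln(err_1/err_0)
  = ln(0.0032656/0.017064) / ln(0.017064/0.048718)
  = ln(0.191374) / ln(0.350261)
  = -1.65353 / -1.04908 ≈ 1.57617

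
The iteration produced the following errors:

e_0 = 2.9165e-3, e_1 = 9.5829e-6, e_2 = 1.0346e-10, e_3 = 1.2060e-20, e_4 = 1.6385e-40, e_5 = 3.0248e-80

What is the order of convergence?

2

Consecutive ratios: e_5/e_4 = 3.0248e-80/1.6385e-40 = 1.84608e-40, e_4/e_3 = 1.6385e-40/1.2060e-20 = 1.35862e-20.
p ≈ ln(1.84608e-40)/ln(1.35862e-20) = -91.4903/-45.7452 ≈ 2.00.
So the convergence is quadratic (order 2).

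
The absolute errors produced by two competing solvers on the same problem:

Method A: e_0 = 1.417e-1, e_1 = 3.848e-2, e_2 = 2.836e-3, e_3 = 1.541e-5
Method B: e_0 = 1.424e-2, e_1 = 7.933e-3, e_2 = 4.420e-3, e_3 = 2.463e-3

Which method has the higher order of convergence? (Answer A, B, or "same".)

A

Method A: p ≈ ln(1.541e-5/2.836e-3)/ln(2.836e-3/3.848e-2) ≈ 2.00.
Method B: p ≈ ln(2.463e-3/4.420e-3)/ln(4.420e-3/7.933e-3) ≈ 1.00.
Method A has the higher order (≈2.0 vs ≈1.0).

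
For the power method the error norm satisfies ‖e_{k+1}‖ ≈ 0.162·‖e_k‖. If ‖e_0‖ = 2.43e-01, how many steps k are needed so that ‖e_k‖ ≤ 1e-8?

10

After k steps, ‖e_k‖ ≈ 2.43e-01·0.162^k.
Need 0.162^k ≤ 1e-8/2.43e-01 = 4.11523e-08.
k ≥ ln(4.11523e-08)/ln(0.162) = -17.0060/-1.82016 = 9.343.
Smallest integer k = 10.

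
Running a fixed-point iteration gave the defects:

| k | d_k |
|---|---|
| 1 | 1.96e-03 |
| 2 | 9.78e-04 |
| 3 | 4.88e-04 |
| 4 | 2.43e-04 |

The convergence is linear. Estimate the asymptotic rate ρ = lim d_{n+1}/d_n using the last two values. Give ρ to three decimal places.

0.498

ρ ≈ d_4/d_3 = 2.43e-04/4.88e-04 = 0.49795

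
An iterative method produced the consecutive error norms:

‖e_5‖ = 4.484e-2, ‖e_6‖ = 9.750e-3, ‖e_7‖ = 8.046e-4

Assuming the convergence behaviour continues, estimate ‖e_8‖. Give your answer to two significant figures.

1.4e-5

First estimate the order: p ≈ ln(‖e_7‖/‖e_6‖) / ln(‖e_6‖/‖e_5‖) = ln(8.046e-4/9.750e-3)/ln(9.750e-3/4.484e-2) = ln(0.0825231)/ln(0.21744) ≈ 1.6350.
Then ‖e_8‖ ≈ ‖e_7‖·(‖e_7‖/‖e_6‖)^p = 8.046e-4·(0.0825231)^1.6350 = 8.046e-4·0.0169278 ≈ 1.362e-05.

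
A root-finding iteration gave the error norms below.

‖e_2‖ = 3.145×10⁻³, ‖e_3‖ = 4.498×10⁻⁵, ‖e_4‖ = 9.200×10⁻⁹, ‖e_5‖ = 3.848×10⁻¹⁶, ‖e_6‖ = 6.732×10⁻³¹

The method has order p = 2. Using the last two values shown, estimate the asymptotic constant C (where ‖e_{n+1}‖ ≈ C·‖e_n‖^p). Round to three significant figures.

4.55

C ≈ ‖e_6‖ / ‖e_5‖^2
  = 6.732×10⁻³¹ / (3.848×10⁻¹⁶)^2
  = 6.732×10⁻³¹ / 1.48071e-31 ≈ 4.5465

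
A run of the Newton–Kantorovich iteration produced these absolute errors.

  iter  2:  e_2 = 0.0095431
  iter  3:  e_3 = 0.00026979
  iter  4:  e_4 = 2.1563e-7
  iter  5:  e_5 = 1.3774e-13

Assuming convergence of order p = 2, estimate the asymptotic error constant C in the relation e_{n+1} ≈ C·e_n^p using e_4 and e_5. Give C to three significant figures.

C ≈ e_5 / e_4^2
  = 1.3774e-13 / (2.1563e-7)^2
  = 1.3774e-13 / 4.64963e-14 ≈ 2.9624

2.96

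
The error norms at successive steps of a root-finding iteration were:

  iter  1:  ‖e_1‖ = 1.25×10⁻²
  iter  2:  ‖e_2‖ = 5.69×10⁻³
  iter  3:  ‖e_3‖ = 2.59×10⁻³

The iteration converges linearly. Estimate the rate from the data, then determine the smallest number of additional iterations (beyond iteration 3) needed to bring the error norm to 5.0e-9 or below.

17

Rate ρ ≈ ‖e_3‖/‖e_2‖ = 2.59×10⁻³/5.69×10⁻³ = 0.4552.
After j more steps, ‖e_{3+j}‖ ≈ 2.59×10⁻³·ρ^j; need ρ^j ≤ 5.0e-9/2.59×10⁻³ = 1.9305e-06.
j ≥ ln(1.9305e-06)/ln(0.4552) = -13.1577/-0.78702 = 16.718.
So 17 more iterations are needed.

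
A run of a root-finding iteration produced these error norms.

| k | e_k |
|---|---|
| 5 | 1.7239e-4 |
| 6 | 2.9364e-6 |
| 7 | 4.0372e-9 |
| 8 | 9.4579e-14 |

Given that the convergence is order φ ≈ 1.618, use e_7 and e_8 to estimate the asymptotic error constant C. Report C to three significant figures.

3.61

C ≈ e_8 / e_7^1.618
  = 9.4579e-14 / (4.0372e-9)^1.618
  = 9.4579e-14 / 2.62203e-14 ≈ 3.6071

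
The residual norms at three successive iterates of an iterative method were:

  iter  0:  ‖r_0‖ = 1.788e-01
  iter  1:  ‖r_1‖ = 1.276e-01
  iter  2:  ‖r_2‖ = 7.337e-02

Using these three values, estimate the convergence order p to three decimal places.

p ≈ ln(‖r_2‖/‖r_1‖) / ln(‖r_1‖/‖r_0‖)
  = ln(7.337e-02/1.276e-01) / ln(1.276e-01/1.788e-01)
  = ln(0.575) / ln(0.713647)
  = -0.553385 / -0.337367 ≈ 1.640306

1.640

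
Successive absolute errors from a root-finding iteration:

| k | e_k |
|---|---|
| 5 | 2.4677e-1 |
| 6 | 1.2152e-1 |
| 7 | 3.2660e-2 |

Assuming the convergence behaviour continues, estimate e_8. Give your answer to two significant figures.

First estimate the order: p ≈ ln(e_7/e_6) / ln(e_6/e_5) = ln(3.2660e-2/1.2152e-1)/ln(1.2152e-1/2.4677e-1) = ln(0.268762)/ln(0.492442) ≈ 1.8548.
Then e_8 ≈ e_7·(e_7/e_6)^p = 3.2660e-2·(0.268762)^1.8548 = 3.2660e-2·0.0874161 ≈ 0.002855.

2.9e-3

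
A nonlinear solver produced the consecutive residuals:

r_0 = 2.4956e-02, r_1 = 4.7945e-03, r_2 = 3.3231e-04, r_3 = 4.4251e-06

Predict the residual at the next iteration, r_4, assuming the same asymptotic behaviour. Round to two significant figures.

4.1e-9

First estimate the order: p ≈ ln(r_3/r_2) / ln(r_2/r_1) = ln(4.4251e-06/3.3231e-04)/ln(3.3231e-04/4.7945e-03) = ln(0.0133162)/ln(0.0693107) ≈ 1.6180.
Then r_4 ≈ r_3·(r_3/r_2)^p = 4.4251e-06·(0.0133162)^1.6180 = 4.4251e-06·0.000923097 ≈ 4.085e-09.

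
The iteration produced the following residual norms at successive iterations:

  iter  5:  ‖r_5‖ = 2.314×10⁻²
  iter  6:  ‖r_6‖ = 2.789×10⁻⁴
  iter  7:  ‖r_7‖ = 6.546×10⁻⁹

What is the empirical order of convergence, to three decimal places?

2.413

p ≈ ln(‖r_7‖/‖r_6‖) / ln(‖r_6‖/‖r_5‖)
  = ln(6.546×10⁻⁹/2.789×10⁻⁴) / ln(2.789×10⁻⁴/2.314×10⁻²)
  = ln(2.34708e-05) / ln(0.0120527)
  = -10.659753 / -4.418467 ≈ 2.412546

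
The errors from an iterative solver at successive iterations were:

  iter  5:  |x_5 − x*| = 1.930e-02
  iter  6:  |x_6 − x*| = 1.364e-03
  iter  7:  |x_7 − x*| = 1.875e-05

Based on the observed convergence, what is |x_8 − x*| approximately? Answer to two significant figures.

1.8e-8

First estimate the order: p ≈ ln(|x_7 − x*|/|x_6 − x*|) / ln(|x_6 − x*|/|x_5 − x*|) = ln(1.875e-05/1.364e-03)/ln(1.364e-03/1.930e-02) = ln(0.0137463)/ln(0.0706736) ≈ 1.6179.
Then |x_8 − x*| ≈ |x_7 − x*|·(|x_7 − x*|/|x_6 − x*|)^p = 1.875e-05·(0.0137463)^1.6179 = 1.875e-05·0.000972234 ≈ 1.823e-08.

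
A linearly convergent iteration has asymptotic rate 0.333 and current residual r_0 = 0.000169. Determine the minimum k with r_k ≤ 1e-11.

After k steps, r_k ≈ 0.000169·0.333^k.
Need 0.333^k ≤ 1e-11/0.000169 = 5.91716e-08.
k ≥ ln(5.91716e-08)/ln(0.333) = -16.6428/-1.09961 = 15.135.
Smallest integer k = 16.

16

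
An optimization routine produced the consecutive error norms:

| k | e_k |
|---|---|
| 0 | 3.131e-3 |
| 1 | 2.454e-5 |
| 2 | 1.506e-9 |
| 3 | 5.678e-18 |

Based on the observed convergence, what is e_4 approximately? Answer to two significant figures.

First estimate the order: p ≈ ln(e_3/e_2) / ln(e_2/e_1) = ln(5.678e-18/1.506e-9)/ln(1.506e-9/2.454e-5) = ln(3.77025e-09)/ln(6.13692e-05) ≈ 1.9999.
Then e_4 ≈ e_3·(e_3/e_2)^p = 5.678e-18·(3.77025e-09)^1.9999 = 5.678e-18·1.42424e-17 ≈ 8.087e-35.

8.1e-35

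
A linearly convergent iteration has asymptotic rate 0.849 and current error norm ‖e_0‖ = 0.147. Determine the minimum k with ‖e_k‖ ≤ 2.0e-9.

111

After k steps, ‖e_k‖ ≈ 0.147·0.849^k.
Need 0.849^k ≤ 2.0e-9/0.147 = 1.36054e-08.
k ≥ ln(1.36054e-08)/ln(0.849) = -18.1128/-0.16370 = 110.646.
Smallest integer k = 111.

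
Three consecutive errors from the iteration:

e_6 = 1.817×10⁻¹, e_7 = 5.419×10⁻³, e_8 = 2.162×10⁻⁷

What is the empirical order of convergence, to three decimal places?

p ≈ ln(e_8/e_7) / ln(e_7/e_6)
  = ln(2.162×10⁻⁷/5.419×10⁻³) / ln(5.419×10⁻³/1.817×10⁻¹)
  = ln(3.98967e-05) / ln(0.0298239)
  = -10.129217 / -3.512445 ≈ 2.883808

2.884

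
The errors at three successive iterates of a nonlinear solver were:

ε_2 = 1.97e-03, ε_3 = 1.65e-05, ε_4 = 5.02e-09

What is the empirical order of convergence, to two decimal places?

p ≈ ln(ε_4/ε_3) / ln(ε_3/ε_2)
  = ln(5.02e-09/1.65e-05) / ln(1.65e-05/1.97e-03)
  = ln(0.000304242) / ln(0.00837563)
  = -8.09769 / -4.78243 ≈ 1.69322

1.69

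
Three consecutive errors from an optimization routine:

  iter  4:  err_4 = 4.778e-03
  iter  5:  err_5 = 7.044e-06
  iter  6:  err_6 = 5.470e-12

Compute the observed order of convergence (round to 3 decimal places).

2.158

p ≈ ln(err_6/err_5) / ln(err_5/err_4)
  = ln(5.470e-12/7.044e-06) / ln(7.044e-06/4.778e-03)
  = ln(7.76547e-07) / ln(0.00147426)
  = -14.068409 / -6.519599 ≈ 2.157864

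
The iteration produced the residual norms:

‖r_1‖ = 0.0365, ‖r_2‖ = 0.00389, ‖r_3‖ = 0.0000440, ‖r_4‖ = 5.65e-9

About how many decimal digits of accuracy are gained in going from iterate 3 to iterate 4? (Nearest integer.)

Digits gained ≈ log₁₀(‖r_3‖/‖r_4‖) = log₁₀(0.0000440/5.65e-9) = log₁₀(7787.61) ≈ 3.891.

4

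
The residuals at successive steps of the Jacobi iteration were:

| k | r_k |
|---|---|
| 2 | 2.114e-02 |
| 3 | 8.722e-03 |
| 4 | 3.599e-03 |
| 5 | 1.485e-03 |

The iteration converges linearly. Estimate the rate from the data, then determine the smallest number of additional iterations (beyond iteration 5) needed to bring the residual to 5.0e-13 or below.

Rate ρ ≈ r_5/r_4 = 1.485e-03/3.599e-03 = 0.4126.
After j more steps, r_{5+j} ≈ 1.485e-03·ρ^j; need ρ^j ≤ 5.0e-13/1.485e-03 = 3.367e-10.
j ≥ ln(3.367e-10)/ln(0.4126) = -21.8118/-0.88528 = 24.638.
So 25 more iterations are needed.

25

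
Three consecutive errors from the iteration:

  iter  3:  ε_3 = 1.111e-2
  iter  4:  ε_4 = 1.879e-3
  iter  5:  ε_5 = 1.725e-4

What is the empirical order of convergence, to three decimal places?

p ≈ ln(ε_5/ε_4) / ln(ε_4/ε_3)
  = ln(1.725e-4/1.879e-3) / ln(1.879e-3/1.111e-2)
  = ln(0.0918042) / ln(0.169127)
  = -2.388097 / -1.777105 ≈ 1.343813

1.344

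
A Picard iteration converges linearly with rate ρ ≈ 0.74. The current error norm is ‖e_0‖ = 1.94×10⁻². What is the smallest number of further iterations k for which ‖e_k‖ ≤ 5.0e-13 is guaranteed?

After k steps, ‖e_k‖ ≈ 1.94×10⁻²·0.74^k.
Need 0.74^k ≤ 5.0e-13/1.94×10⁻² = 2.57732e-11.
k ≥ ln(2.57732e-11)/ln(0.74) = -24.3817/-0.30111 = 80.973.
Smallest integer k = 81.

81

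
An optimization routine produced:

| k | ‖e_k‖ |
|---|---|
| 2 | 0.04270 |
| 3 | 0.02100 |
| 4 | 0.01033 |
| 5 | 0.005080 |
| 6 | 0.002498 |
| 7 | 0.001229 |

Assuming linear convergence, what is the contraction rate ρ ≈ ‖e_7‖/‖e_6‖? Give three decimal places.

ρ ≈ ‖e_7‖/‖e_6‖ = 0.001229/0.002498 = 0.49199

0.492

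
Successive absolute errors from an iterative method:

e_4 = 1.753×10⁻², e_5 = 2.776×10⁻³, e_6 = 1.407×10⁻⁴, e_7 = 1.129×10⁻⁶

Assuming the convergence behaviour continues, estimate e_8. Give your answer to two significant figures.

4.6e-10

First estimate the order: p ≈ ln(e_7/e_6) / ln(e_6/e_5) = ln(1.129×10⁻⁶/1.407×10⁻⁴)/ln(1.407×10⁻⁴/2.776×10⁻³) = ln(0.00802416)/ln(0.0506844) ≈ 1.6181.
Then e_8 ≈ e_7·(e_7/e_6)^p = 1.129×10⁻⁶·(0.00802416)^1.6181 = 1.129×10⁻⁶·0.000406545 ≈ 4.59e-10.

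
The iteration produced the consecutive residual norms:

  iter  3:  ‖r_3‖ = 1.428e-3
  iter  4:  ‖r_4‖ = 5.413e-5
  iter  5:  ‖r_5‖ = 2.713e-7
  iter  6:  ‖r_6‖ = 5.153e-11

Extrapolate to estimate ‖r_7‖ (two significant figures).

4.9e-17

First estimate the order: p ≈ ln(‖r_6‖/‖r_5‖) / ln(‖r_5‖/‖r_4‖) = ln(5.153e-11/2.713e-7)/ln(2.713e-7/5.413e-5) = ln(0.000189937)/ln(0.00501201) ≈ 1.6180.
Then ‖r_7‖ ≈ ‖r_6‖·(‖r_6‖/‖r_5‖)^p = 5.153e-11·(0.000189937)^1.6180 = 5.153e-11·9.52336e-07 ≈ 4.907e-17.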